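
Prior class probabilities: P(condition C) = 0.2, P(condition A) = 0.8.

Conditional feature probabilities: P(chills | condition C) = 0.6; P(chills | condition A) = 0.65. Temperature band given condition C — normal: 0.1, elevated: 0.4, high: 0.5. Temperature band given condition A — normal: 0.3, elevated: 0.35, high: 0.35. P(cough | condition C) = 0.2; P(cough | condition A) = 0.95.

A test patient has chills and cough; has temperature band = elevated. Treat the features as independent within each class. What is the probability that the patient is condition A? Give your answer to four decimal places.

condition C: 0.2 × 0.6 × 0.4 × 0.2 = 0.0096
condition A: 0.8 × 0.65 × 0.35 × 0.95 = 0.1729
P(condition A | x) = 0.1729 / 0.1825 ≈ 0.9474

0.9474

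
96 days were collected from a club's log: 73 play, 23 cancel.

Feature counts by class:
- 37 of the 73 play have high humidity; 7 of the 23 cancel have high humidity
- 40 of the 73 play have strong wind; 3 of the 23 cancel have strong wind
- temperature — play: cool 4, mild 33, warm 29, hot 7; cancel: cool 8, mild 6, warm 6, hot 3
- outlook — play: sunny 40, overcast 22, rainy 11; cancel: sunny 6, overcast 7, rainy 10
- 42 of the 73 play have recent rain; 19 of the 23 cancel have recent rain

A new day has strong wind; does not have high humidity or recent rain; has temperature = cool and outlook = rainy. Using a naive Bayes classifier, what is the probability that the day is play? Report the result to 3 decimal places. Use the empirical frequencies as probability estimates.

play: (73/96) × (36/73) × (40/73) × (4/73) × (11/73) × (31/73) ≈ 0.000720467
cancel: (23/96) × (16/23) × (3/23) × (8/23) × (10/23) × (4/23) ≈ 0.000571753
P(play | x) = 0.000720467 / 0.00129222 ≈ 0.558

0.558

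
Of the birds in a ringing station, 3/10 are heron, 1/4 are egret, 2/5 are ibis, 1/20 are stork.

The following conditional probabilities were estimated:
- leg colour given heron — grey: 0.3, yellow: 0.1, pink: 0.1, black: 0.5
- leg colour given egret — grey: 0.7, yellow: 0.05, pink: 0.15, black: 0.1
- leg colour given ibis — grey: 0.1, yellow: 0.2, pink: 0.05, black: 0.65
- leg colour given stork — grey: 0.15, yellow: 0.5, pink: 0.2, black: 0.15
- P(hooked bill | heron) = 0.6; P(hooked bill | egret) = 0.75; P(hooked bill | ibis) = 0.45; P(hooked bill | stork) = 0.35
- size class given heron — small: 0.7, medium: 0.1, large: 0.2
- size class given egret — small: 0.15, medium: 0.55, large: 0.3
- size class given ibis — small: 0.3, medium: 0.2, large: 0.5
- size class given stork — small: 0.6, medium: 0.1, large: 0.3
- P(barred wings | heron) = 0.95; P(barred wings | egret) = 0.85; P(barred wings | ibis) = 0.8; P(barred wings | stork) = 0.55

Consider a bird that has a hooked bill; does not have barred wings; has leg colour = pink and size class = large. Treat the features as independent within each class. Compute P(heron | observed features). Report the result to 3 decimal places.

heron: 0.3 × 0.1 × 0.6 × 0.2 × (1−0.95) = 0.00018
egret: 0.25 × 0.15 × 0.75 × 0.3 × (1−0.85) = 0.001265625
ibis: 0.4 × 0.05 × 0.45 × 0.5 × (1−0.8) = 0.0009
stork: 0.05 × 0.2 × 0.35 × 0.3 × (1−0.55) = 0.0004725
P(heron | x) = 0.00018 / 0.002818125 ≈ 0.064

0.064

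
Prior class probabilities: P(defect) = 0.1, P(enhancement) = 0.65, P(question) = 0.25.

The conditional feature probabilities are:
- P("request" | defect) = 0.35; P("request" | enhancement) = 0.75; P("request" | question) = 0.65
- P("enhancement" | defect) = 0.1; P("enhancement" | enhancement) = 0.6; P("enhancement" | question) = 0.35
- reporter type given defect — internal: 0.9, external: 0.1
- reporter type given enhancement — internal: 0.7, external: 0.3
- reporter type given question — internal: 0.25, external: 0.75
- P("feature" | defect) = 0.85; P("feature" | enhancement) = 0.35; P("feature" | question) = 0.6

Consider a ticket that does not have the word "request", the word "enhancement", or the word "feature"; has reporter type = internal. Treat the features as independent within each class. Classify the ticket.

defect: 0.1 × (1−0.35) × (1−0.1) × 0.9 × (1−0.85) = 0.0078975
enhancement: 0.65 × (1−0.75) × (1−0.6) × 0.7 × (1−0.35) = 0.029575
question: 0.25 × (1−0.65) × (1−0.35) × 0.25 × (1−0.6) = 0.0056875
Highest score → enhancement.

enhancement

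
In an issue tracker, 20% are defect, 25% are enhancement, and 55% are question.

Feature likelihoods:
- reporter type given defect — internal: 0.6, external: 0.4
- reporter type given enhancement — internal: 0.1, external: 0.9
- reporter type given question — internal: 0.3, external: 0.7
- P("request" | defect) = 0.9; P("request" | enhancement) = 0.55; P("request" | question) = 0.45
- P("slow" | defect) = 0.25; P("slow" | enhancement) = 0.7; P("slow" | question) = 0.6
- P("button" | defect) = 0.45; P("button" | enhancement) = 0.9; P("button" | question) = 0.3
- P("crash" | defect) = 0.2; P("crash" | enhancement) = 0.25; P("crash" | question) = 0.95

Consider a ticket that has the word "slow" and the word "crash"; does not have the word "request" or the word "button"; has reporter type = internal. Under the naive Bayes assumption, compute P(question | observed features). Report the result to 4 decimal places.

0.9857

defect: 0.2 × 0.6 × (1−0.9) × 0.25 × (1−0.45) × 0.2 = 0.00033
enhancement: 0.25 × 0.1 × (1−0.55) × 0.7 × (1−0.9) × 0.25 = 0.000196875
question: 0.55 × 0.3 × (1−0.45) × 0.6 × (1−0.3) × 0.95 = 0.03620925
P(question | x) = 0.03620925 / 0.036736125 ≈ 0.9857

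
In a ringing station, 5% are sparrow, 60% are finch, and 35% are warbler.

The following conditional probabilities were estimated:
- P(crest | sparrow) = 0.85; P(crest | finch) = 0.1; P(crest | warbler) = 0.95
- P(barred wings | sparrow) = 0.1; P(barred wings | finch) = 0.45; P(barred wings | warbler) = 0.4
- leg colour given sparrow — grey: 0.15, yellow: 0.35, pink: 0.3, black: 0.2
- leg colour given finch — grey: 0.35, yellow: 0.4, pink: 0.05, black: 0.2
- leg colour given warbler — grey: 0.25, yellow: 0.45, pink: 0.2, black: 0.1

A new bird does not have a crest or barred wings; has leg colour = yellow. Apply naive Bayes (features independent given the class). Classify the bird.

finch

sparrow: 0.05 × (1−0.85) × (1−0.1) × 0.35 = 0.0023625
finch: 0.6 × (1−0.1) × (1−0.45) × 0.4 = 0.1188
warbler: 0.35 × (1−0.95) × (1−0.4) × 0.45 = 0.004725
Highest score → finch.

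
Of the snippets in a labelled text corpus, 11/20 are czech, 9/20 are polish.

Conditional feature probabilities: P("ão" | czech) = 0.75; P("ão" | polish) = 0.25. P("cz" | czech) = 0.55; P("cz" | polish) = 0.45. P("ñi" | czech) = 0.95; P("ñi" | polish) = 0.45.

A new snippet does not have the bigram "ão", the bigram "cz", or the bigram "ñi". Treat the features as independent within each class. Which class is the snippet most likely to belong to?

polish

czech: 0.55 × (1−0.75) × (1−0.55) × (1−0.95) = 0.00309375
polish: 0.45 × (1−0.25) × (1−0.45) × (1−0.45) = 0.10209375
Highest score → polish.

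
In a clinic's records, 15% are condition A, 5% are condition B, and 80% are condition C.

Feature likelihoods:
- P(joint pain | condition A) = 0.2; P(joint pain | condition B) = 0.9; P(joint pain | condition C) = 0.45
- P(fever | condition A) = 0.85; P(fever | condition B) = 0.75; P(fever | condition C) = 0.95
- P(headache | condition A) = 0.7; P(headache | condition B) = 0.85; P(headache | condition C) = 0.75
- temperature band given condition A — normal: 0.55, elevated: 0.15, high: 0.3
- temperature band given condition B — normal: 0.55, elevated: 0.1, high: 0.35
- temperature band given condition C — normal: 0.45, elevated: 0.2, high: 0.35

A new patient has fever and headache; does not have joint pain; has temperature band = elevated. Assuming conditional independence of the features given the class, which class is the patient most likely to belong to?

condition C

condition A: 0.15 × (1−0.2) × 0.85 × 0.7 × 0.15 = 0.01071
condition B: 0.05 × (1−0.9) × 0.75 × 0.85 × 0.1 = 0.00031875
condition C: 0.8 × (1−0.45) × 0.95 × 0.75 × 0.2 = 0.0627
Highest score → condition C.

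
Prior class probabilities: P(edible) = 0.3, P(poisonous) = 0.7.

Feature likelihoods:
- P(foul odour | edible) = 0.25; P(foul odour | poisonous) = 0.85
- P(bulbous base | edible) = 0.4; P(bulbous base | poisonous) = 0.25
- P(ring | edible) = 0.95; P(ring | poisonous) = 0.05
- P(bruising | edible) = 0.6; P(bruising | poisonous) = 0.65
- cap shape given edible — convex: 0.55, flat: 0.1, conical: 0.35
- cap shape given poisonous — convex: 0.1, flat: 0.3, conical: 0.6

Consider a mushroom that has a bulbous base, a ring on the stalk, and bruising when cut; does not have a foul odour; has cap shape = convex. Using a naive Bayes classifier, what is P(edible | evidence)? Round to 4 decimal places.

0.9970

edible: 0.3 × (1−0.25) × 0.4 × 0.95 × 0.6 × 0.55 = 0.028215
poisonous: 0.7 × (1−0.85) × 0.25 × 0.05 × 0.65 × 0.1 = 0.0000853125
P(edible | x) = 0.028215 / 0.0283003125 ≈ 0.9970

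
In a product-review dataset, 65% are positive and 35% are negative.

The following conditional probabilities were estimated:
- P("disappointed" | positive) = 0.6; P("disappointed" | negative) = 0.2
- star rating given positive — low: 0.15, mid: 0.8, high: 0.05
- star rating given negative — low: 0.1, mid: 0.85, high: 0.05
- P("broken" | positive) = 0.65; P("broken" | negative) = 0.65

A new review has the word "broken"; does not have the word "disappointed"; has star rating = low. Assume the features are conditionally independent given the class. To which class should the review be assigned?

positive

positive: 0.65 × (1−0.6) × 0.15 × 0.65 = 0.02535
negative: 0.35 × (1−0.2) × 0.1 × 0.65 = 0.0182
Highest score → positive.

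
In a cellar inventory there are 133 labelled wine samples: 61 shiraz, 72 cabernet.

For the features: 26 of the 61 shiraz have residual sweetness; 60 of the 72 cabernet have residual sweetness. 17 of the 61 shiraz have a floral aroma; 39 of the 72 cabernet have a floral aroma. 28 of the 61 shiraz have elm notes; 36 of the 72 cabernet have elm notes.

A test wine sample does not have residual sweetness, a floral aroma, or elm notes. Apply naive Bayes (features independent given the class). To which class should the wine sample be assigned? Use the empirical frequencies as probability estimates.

shiraz

shiraz: (61/133) × (35/61) × (44/61) × (33/61) ≈ 0.102689
cabernet: (72/133) × (12/72) × (33/72) × (36/72) ≈ 0.0206767
Highest score → shiraz.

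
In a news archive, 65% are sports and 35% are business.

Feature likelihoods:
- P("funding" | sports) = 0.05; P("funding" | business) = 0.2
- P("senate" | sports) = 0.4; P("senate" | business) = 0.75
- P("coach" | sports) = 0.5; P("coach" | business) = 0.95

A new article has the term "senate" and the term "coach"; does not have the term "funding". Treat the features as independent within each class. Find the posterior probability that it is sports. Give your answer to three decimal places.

0.382

sports: 0.65 × (1−0.05) × 0.4 × 0.5 = 0.1235
business: 0.35 × (1−0.2) × 0.75 × 0.95 = 0.1995
P(sports | x) = 0.1235 / 0.323 ≈ 0.382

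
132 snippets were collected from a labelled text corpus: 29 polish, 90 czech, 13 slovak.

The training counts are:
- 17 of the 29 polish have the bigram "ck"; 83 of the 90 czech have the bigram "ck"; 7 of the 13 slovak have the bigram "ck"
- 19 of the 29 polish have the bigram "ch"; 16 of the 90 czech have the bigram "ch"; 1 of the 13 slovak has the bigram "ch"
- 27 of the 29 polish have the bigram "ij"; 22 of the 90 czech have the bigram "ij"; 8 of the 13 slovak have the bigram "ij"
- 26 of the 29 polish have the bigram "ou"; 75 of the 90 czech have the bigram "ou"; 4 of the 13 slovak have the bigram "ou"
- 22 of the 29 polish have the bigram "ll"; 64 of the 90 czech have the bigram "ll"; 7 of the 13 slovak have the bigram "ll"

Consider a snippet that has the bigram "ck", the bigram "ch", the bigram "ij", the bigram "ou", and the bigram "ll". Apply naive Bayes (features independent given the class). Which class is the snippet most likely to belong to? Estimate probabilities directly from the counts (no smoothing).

polish: (29/132) × (17/29) × (19/29) × (27/29) × (26/29) × (22/29) ≈ 0.0534314
czech: (90/132) × (83/90) × (16/90) × (22/90) × (75/90) × (64/90) ≈ 0.0161927
slovak: (13/132) × (7/13) × (1/13) × (8/13) × (4/13) × (7/13) ≈ 0.000415909
Highest score → polish.

polish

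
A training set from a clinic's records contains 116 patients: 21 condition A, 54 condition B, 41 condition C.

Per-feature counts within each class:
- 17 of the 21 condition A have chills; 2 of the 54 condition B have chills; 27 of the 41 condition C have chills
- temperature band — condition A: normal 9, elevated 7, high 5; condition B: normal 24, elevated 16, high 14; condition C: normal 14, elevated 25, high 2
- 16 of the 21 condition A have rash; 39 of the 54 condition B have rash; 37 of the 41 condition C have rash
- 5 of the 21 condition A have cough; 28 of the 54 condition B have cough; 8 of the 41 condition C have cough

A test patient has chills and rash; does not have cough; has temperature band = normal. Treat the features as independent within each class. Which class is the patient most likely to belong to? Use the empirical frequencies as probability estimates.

condition A: (21/116) × (17/21) × (9/21) × (16/21) × (16/21) ≈ 0.0364599
condition B: (54/116) × (2/54) × (24/54) × (39/54) × (26/54) ≈ 0.00266465
condition C: (41/116) × (27/41) × (14/41) × (37/41) × (33/41) ≈ 0.0577295
Highest score → condition C.

condition C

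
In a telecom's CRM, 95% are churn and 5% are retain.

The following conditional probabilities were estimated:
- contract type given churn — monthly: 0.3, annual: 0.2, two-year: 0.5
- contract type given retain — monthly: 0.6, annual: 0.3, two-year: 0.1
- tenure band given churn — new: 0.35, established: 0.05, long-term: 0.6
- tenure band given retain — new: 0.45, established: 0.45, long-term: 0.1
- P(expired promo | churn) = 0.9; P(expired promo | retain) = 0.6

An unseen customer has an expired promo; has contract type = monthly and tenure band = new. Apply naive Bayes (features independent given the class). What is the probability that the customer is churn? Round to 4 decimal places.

churn: 0.95 × 0.3 × 0.35 × 0.9 = 0.089775
retain: 0.05 × 0.6 × 0.45 × 0.6 = 0.0081
P(churn | x) = 0.089775 / 0.097875 ≈ 0.9172

0.9172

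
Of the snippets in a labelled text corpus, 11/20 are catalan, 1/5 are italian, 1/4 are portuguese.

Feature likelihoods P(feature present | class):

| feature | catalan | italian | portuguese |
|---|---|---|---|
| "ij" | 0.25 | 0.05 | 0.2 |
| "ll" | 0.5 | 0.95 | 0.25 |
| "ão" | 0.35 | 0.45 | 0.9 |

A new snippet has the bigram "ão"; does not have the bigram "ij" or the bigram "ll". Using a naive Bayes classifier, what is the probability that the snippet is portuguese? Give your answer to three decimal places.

catalan: 0.55 × (1−0.25) × (1−0.5) × 0.35 = 0.0721875
italian: 0.2 × (1−0.05) × (1−0.95) × 0.45 = 0.004275
portuguese: 0.25 × (1−0.2) × (1−0.25) × 0.9 = 0.135
P(portuguese | x) = 0.135 / 0.2114625 ≈ 0.638

0.638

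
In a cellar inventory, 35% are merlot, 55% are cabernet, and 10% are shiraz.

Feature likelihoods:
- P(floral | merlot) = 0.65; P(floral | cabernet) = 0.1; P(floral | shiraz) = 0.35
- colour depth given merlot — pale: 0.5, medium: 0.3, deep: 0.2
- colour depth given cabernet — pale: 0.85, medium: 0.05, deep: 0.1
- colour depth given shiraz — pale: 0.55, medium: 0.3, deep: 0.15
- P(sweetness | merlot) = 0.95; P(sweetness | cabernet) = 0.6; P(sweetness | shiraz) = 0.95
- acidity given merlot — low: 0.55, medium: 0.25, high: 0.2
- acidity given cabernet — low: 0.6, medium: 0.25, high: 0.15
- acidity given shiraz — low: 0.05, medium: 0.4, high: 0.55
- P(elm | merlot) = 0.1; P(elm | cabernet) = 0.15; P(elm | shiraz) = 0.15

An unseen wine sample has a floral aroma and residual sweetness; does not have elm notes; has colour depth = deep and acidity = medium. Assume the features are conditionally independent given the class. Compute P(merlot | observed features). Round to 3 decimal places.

0.802

merlot: 0.35 × 0.65 × 0.2 × 0.95 × 0.25 × (1−0.1) = 0.009725625
cabernet: 0.55 × 0.1 × 0.1 × 0.6 × 0.25 × (1−0.15) = 0.00070125
shiraz: 0.1 × 0.35 × 0.15 × 0.95 × 0.4 × (1−0.15) = 0.00169575
P(merlot | x) = 0.009725625 / 0.012122625 ≈ 0.802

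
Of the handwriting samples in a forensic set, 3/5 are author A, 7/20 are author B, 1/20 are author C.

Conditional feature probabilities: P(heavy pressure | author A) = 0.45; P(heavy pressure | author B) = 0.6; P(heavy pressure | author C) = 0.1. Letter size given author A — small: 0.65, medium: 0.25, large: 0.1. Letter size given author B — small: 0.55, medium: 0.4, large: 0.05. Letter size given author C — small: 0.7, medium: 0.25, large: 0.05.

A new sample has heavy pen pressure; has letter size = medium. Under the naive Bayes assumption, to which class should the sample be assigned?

author B

author A: 0.6 × 0.45 × 0.25 = 0.0675
author B: 0.35 × 0.6 × 0.4 = 0.084
author C: 0.05 × 0.1 × 0.25 = 0.00125
Highest score → author B.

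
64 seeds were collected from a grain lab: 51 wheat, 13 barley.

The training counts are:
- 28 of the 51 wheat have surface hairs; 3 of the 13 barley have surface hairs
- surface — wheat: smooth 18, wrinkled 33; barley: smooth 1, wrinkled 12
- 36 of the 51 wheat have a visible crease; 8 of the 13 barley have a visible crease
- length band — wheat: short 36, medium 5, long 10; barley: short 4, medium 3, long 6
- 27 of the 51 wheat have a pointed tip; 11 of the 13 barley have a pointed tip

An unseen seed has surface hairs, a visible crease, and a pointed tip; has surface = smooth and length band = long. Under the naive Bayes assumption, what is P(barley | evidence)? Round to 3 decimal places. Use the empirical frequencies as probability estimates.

wheat: (51/64) × (28/51) × (18/51) × (36/51) × (10/51) × (27/51) ≈ 0.0113145
barley: (13/64) × (3/13) × (1/13) × (8/13) × (6/13) × (11/13) ≈ 0.000866566
P(barley | x) = 0.000866566 / 0.012181066 ≈ 0.071

0.071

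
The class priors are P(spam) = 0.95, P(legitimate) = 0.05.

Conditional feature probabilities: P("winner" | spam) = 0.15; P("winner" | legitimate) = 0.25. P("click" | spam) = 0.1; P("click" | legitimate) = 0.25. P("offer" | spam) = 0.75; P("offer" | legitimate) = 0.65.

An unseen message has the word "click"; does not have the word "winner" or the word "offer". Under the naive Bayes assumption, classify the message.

spam

spam: 0.95 × (1−0.15) × 0.1 × (1−0.75) = 0.0201875
legitimate: 0.05 × (1−0.25) × 0.25 × (1−0.65) = 0.00328125
Highest score → spam.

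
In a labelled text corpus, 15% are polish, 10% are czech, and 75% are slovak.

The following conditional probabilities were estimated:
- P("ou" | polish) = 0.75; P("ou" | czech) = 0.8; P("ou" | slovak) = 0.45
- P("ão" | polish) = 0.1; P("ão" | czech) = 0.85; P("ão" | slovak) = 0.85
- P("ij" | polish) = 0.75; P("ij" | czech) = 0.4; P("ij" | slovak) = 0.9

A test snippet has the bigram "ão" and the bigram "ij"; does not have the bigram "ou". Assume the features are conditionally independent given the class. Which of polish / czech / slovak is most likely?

slovak

polish: 0.15 × (1−0.75) × 0.1 × 0.75 = 0.0028125
czech: 0.1 × (1−0.8) × 0.85 × 0.4 = 0.0068
slovak: 0.75 × (1−0.45) × 0.85 × 0.9 = 0.3155625
Highest score → slovak.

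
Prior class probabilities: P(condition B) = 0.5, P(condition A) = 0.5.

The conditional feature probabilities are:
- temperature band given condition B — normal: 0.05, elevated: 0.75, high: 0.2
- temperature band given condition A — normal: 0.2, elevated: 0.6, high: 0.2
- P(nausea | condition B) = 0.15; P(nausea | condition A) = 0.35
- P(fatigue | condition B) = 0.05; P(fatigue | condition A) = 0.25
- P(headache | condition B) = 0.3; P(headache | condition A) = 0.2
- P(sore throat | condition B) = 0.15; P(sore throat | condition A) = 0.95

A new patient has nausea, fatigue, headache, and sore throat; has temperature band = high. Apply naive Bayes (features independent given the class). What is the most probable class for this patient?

condition B: 0.5 × 0.2 × 0.15 × 0.05 × 0.3 × 0.15 = 0.00003375
condition A: 0.5 × 0.2 × 0.35 × 0.25 × 0.2 × 0.95 = 0.0016625
Highest score → condition A.

condition A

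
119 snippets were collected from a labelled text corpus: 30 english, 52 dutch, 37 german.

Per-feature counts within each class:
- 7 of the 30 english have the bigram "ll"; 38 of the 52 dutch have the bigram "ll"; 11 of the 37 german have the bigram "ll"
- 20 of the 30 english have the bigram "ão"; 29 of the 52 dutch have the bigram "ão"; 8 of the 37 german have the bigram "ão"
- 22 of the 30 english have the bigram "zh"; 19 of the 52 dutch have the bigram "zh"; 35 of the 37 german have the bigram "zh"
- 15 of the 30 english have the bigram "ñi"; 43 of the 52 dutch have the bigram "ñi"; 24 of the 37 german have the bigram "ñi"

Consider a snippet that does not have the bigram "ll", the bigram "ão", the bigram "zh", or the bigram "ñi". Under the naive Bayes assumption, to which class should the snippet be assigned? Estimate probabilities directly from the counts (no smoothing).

english: (30/119) × (23/30) × (10/30) × (8/30) × (15/30) ≈ 0.0085901
dutch: (52/119) × (14/52) × (23/52) × (33/52) × (9/52) ≈ 0.00571551
german: (37/119) × (26/37) × (29/37) × (2/37) × (13/37) ≈ 0.00325231
Highest score → english.

english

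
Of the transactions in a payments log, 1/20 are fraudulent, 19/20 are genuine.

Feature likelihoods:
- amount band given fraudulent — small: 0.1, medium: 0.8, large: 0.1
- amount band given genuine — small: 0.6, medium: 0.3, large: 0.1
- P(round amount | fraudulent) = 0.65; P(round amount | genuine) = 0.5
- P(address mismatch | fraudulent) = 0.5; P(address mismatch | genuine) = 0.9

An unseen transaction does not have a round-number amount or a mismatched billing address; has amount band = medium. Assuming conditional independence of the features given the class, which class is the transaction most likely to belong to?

fraudulent: 0.05 × 0.8 × (1−0.65) × (1−0.5) = 0.007
genuine: 0.95 × 0.3 × (1−0.5) × (1−0.9) = 0.01425
Highest score → genuine.

genuine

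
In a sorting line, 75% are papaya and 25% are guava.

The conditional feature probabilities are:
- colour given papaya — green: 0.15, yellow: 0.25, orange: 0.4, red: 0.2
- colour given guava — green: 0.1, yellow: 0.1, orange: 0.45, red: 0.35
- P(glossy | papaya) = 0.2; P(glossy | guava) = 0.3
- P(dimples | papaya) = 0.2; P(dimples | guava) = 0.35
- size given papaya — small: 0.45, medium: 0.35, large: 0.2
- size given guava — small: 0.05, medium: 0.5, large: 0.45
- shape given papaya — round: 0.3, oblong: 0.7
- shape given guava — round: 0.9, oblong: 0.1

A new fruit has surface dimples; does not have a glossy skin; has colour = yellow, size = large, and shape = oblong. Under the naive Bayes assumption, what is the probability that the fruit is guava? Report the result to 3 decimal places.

papaya: 0.75 × 0.25 × (1−0.2) × 0.2 × 0.2 × 0.7 = 0.0042
guava: 0.25 × 0.1 × (1−0.3) × 0.35 × 0.45 × 0.1 = 0.000275625
P(guava | x) = 0.000275625 / 0.004475625 ≈ 0.062

0.062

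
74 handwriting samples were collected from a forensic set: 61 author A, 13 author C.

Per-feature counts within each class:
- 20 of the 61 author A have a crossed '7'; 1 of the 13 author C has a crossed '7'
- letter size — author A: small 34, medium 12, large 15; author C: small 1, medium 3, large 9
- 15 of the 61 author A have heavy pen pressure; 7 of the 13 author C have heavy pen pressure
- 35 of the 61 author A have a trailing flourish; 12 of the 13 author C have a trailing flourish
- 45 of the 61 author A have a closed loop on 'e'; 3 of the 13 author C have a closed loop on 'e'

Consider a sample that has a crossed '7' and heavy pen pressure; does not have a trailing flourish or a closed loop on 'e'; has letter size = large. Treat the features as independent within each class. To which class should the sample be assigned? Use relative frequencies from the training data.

author A

author A: (61/74) × (20/61) × (15/61) × (15/61) × (26/61) × (16/61) ≈ 0.00182707
author C: (13/74) × (1/13) × (9/13) × (7/13) × (1/13) × (10/13) ≈ 0.000298082
Highest score → author A.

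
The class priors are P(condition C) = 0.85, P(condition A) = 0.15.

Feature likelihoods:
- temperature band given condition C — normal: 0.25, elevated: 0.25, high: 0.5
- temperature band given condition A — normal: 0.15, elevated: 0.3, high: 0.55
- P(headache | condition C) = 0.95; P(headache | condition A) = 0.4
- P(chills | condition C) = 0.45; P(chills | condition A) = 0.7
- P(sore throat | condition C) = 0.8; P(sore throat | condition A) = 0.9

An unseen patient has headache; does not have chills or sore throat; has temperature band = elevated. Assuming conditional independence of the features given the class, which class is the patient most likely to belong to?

condition C

condition C: 0.85 × 0.25 × 0.95 × (1−0.45) × (1−0.8) = 0.02220625
condition A: 0.15 × 0.3 × 0.4 × (1−0.7) × (1−0.9) = 0.00054
Highest score → condition C.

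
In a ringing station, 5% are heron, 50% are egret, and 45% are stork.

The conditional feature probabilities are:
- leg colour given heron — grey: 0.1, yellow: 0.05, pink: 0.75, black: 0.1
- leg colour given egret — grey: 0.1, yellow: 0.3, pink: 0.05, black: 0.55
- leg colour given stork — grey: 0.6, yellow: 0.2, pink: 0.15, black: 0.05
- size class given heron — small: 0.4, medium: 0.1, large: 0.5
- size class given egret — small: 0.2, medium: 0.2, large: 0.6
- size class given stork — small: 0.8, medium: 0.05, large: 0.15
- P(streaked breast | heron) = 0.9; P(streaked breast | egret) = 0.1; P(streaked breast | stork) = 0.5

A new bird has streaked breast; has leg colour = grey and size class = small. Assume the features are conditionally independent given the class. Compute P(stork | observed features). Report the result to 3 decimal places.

0.975

heron: 0.05 × 0.1 × 0.4 × 0.9 = 0.0018
egret: 0.5 × 0.1 × 0.2 × 0.1 = 0.001
stork: 0.45 × 0.6 × 0.8 × 0.5 = 0.108
P(stork | x) = 0.108 / 0.1108 ≈ 0.975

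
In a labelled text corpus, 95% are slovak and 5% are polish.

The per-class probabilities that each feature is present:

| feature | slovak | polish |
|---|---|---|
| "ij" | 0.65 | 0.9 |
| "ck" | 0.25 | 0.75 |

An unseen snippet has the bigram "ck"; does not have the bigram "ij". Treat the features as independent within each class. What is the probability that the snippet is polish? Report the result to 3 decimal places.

slovak: 0.95 × (1−0.65) × 0.25 = 0.083125
polish: 0.05 × (1−0.9) × 0.75 = 0.00375
P(polish | x) = 0.00375 / 0.086875 ≈ 0.043

0.043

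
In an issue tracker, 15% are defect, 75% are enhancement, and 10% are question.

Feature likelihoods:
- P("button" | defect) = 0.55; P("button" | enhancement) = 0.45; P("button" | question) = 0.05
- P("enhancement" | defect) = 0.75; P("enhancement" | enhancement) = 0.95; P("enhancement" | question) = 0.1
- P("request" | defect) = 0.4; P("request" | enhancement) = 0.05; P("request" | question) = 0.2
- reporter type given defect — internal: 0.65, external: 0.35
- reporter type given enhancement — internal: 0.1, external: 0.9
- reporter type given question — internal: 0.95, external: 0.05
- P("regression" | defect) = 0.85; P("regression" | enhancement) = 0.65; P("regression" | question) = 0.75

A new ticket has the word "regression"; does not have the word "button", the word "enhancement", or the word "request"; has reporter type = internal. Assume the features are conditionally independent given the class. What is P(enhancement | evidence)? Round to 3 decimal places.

defect: 0.15 × (1−0.55) × (1−0.75) × (1−0.4) × 0.65 × 0.85 = 0.0055940625
enhancement: 0.75 × (1−0.45) × (1−0.95) × (1−0.05) × 0.1 × 0.65 = 0.00127359375
question: 0.1 × (1−0.05) × (1−0.1) × (1−0.2) × 0.95 × 0.75 = 0.048735
P(enhancement | x) = 0.00127359375 / 0.05560265625 ≈ 0.023

0.023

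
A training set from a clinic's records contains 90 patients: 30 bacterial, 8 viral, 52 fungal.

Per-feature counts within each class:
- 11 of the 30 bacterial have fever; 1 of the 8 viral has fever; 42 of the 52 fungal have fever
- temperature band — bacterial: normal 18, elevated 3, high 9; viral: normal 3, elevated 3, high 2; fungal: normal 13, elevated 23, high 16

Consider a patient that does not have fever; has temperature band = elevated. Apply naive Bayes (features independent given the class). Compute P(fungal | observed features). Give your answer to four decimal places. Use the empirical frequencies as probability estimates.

0.4943

bacterial: (30/90) × (19/30) × (3/30) ≈ 0.0211111
viral: (8/90) × (7/8) × (3/8) ≈ 0.0291667
fungal: (52/90) × (10/52) × (23/52) ≈ 0.0491453
P(fungal | x) = 0.0491453 / 0.0994231 ≈ 0.4943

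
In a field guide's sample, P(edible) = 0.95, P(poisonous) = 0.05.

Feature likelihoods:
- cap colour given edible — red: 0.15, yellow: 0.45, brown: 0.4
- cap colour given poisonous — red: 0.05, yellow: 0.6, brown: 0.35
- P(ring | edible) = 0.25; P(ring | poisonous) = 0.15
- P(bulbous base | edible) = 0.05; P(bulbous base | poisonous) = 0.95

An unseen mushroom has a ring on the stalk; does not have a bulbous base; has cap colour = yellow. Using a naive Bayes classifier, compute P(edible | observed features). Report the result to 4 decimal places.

0.9978

edible: 0.95 × 0.45 × 0.25 × (1−0.05) = 0.10153125
poisonous: 0.05 × 0.6 × 0.15 × (1−0.95) = 0.000225
P(edible | x) = 0.10153125 / 0.10175625 ≈ 0.9978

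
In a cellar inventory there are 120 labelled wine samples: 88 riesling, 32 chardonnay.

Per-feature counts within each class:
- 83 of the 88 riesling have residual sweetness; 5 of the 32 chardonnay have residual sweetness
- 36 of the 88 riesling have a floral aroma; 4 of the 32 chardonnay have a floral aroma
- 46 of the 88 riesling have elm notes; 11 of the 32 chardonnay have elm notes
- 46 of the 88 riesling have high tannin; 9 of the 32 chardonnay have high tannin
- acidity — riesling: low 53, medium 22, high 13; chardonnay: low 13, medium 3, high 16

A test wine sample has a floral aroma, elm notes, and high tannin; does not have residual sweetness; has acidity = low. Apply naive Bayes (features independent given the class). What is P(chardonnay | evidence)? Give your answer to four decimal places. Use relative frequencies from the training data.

riesling: (88/120) × (5/88) × (36/88) × (46/88) × (46/88) × (53/88) ≈ 0.00280512
chardonnay: (32/120) × (27/32) × (4/32) × (11/32) × (9/32) × (13/32) = 0.001104640960693359375
P(chardonnay | x) = 0.001104640960693359375 / 0.003909760960693359375 ≈ 0.2825

0.2825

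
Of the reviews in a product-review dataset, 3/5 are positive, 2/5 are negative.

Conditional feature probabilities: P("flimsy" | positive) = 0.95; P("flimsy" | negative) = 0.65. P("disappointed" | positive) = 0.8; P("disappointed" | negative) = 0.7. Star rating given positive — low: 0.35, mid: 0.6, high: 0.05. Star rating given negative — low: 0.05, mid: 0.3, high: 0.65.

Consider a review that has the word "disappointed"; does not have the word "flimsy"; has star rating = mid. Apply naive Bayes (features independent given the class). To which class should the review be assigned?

negative

positive: 0.6 × (1−0.95) × 0.8 × 0.6 = 0.0144
negative: 0.4 × (1−0.65) × 0.7 × 0.3 = 0.0294
Highest score → negative.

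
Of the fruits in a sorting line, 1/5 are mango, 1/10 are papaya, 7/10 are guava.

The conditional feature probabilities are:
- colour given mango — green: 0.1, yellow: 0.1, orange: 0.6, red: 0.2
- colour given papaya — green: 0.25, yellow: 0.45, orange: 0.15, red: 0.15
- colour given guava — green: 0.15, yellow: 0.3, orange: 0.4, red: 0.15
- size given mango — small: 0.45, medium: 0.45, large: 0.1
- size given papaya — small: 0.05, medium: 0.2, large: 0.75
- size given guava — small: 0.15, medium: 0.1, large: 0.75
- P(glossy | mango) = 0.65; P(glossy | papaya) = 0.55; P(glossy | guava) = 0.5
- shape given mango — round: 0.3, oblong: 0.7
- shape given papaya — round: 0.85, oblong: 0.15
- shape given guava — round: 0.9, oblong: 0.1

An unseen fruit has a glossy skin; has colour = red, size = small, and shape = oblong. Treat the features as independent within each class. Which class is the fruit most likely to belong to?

mango

mango: 0.2 × 0.2 × 0.45 × 0.65 × 0.7 = 0.00819
papaya: 0.1 × 0.15 × 0.05 × 0.55 × 0.15 = 0.000061875
guava: 0.7 × 0.15 × 0.15 × 0.5 × 0.1 = 0.0007875
Highest score → mango.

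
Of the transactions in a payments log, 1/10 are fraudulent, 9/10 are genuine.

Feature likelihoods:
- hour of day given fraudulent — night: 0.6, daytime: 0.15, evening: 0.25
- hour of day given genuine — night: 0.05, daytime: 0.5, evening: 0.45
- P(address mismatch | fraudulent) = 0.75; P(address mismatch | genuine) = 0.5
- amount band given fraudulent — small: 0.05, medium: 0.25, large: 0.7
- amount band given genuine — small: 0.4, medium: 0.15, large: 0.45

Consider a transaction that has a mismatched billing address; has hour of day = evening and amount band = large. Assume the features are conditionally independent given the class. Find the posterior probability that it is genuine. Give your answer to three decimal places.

0.874

fraudulent: 0.1 × 0.25 × 0.75 × 0.7 = 0.013125
genuine: 0.9 × 0.45 × 0.5 × 0.45 = 0.091125
P(genuine | x) = 0.091125 / 0.10425 ≈ 0.874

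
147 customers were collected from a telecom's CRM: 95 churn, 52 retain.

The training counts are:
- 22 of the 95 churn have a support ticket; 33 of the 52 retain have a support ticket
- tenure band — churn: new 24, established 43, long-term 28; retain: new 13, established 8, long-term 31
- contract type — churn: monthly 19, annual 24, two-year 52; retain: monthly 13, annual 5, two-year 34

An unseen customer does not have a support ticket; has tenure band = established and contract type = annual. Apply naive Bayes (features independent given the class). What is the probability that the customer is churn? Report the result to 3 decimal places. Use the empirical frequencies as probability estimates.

churn: (95/147) × (73/95) × (43/95) × (24/95) ≈ 0.0567856
retain: (52/147) × (19/52) × (8/52) × (5/52) ≈ 0.00191201
P(churn | x) = 0.0567856 / 0.05869761 ≈ 0.967

0.967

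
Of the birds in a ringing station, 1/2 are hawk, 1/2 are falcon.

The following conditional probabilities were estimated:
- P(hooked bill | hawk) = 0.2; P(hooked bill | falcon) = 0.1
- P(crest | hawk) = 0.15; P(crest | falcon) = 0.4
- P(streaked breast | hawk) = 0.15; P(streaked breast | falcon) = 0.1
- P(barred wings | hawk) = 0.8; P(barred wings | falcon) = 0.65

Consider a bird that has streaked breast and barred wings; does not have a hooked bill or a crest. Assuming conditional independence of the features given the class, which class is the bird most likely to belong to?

hawk: 0.5 × (1−0.2) × (1−0.15) × 0.15 × 0.8 = 0.0408
falcon: 0.5 × (1−0.1) × (1−0.4) × 0.1 × 0.65 = 0.01755
Highest score → hawk.

hawk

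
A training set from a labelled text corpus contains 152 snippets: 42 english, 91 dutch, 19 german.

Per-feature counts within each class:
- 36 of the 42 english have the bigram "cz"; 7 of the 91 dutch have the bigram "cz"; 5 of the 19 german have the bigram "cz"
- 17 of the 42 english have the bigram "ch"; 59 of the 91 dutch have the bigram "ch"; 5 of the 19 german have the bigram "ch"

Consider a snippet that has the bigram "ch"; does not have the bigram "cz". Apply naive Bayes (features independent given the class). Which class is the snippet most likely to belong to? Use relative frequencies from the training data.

dutch

english: (42/152) × (6/42) × (17/42) ≈ 0.0159774
dutch: (91/152) × (84/91) × (59/91) ≈ 0.3583
german: (19/152) × (14/19) × (5/19) ≈ 0.0242382
Highest score → dutch.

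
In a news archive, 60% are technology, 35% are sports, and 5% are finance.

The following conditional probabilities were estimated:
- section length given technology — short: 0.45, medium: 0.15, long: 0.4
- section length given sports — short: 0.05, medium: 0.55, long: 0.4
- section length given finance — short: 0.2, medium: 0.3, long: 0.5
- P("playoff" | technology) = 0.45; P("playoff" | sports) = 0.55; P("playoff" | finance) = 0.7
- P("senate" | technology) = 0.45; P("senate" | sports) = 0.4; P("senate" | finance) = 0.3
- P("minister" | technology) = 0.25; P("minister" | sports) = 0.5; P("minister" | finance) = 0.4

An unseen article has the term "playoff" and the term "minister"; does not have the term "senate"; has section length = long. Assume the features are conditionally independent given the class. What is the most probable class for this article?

sports

technology: 0.6 × 0.4 × 0.45 × (1−0.45) × 0.25 = 0.01485
sports: 0.35 × 0.4 × 0.55 × (1−0.4) × 0.5 = 0.0231
finance: 0.05 × 0.5 × 0.7 × (1−0.3) × 0.4 = 0.0049
Highest score → sports.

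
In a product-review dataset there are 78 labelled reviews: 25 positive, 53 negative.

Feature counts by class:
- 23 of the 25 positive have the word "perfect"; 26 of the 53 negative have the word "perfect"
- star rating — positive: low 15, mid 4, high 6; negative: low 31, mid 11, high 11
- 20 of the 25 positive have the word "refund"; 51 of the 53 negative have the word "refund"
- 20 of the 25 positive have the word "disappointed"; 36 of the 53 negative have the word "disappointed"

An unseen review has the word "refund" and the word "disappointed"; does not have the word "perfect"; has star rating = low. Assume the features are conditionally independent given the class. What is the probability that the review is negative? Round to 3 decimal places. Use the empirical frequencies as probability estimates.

positive: (25/78) × (2/25) × (15/25) × (20/25) × (20/25) ≈ 0.00984615
negative: (53/78) × (27/53) × (31/53) × (51/53) × (36/53) ≈ 0.132335
P(negative | x) = 0.132335 / 0.14218115 ≈ 0.931

0.931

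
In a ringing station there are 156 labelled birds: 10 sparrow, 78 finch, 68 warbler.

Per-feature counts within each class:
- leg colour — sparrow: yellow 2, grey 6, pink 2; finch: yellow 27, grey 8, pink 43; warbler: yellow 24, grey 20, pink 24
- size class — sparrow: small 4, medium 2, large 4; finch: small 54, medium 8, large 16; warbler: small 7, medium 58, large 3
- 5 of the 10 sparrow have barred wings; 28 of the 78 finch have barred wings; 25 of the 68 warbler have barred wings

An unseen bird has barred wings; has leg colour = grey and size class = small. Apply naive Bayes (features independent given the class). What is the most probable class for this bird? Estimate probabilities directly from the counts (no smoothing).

finch

sparrow: (10/156) × (6/10) × (4/10) × (5/10) ≈ 0.00769231
finch: (78/156) × (8/78) × (54/78) × (28/78) ≈ 0.0127447
warbler: (68/156) × (20/68) × (7/68) × (25/68) ≈ 0.00485205
Highest score → finch.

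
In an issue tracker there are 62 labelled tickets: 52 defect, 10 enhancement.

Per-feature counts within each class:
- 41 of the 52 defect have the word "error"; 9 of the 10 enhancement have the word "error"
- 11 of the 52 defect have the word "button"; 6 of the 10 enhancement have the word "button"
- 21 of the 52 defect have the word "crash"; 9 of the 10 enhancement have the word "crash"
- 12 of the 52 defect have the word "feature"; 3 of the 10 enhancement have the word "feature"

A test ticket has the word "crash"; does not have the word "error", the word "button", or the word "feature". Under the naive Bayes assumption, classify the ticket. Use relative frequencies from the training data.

defect: (52/62) × (11/52) × (41/52) × (21/52) × (40/52) ≈ 0.0434564
enhancement: (10/62) × (1/10) × (4/10) × (9/10) × (7/10) ≈ 0.00406452
Highest score → defect.

defect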